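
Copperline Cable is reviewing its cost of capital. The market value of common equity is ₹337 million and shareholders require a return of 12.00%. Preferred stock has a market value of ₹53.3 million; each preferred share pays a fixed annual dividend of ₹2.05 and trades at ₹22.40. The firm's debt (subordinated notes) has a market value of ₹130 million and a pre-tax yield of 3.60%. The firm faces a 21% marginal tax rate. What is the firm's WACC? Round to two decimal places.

Cost of preferred: Rp = 2.05 / 22.4 = 9.1518%.
Total capital V = 337 + 53.3 + 130 = 520.3.
Equity: weight = 337/520.3 = 0.6477; cost = 12%.
Preferred: weight = 53.3/520.3 = 0.1024; cost = 9.1518%.
Subordinated notes: weight = 130/520.3 = 0.2499; after-tax cost = 3.6% × (1 − 21%) = 2.8440%.
WACC = 0.6477 × 12.0000% + 0.1024 × 9.1518% + 0.2499 × 2.8440% = 9.4205%.

9.42%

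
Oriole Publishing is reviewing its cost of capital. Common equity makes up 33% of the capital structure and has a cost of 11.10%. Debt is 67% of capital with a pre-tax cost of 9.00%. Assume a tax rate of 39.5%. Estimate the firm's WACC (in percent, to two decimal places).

After-tax cost of debt = 9% × (1 − 39.5%) = 5.4450%.
WACC = 0.330 × 11.1000% + 0.670 × 5.4450% = 7.3112%.

7.31%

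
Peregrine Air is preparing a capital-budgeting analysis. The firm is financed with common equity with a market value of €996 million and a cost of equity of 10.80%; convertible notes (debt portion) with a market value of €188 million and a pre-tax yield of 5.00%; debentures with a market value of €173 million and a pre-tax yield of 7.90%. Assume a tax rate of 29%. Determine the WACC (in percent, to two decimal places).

Total capital V = 996 + 188 + 173 = 1357.
Equity: weight = 996/1357 = 0.7340; cost = 10.8%.
Convertible notes (debt portion): weight = 188/1357 = 0.1385; after-tax cost = 5% × (1 − 29%) = 3.5500%.
Debentures: weight = 173/1357 = 0.1275; after-tax cost = 7.9% × (1 − 29%) = 5.6090%.
WACC = 0.7340 × 10.8000% + 0.1385 × 3.5500% + 0.1275 × 5.6090% = 9.1338%.

9.13%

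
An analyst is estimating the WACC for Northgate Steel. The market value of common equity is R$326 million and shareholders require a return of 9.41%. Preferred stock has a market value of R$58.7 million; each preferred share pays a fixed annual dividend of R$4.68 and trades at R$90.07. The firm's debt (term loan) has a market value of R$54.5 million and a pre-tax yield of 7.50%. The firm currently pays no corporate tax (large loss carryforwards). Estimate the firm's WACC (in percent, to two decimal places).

8.61%

Cost of preferred: Rp = 4.68 / 90.07 = 5.1960%.
Total capital V = 326 + 58.7 + 54.5 = 439.2.
Equity: weight = 326/439.2 = 0.7423; cost = 9.41%.
Preferred: weight = 58.7/439.2 = 0.1337; cost = 5.196%.
Term loan: weight = 54.5/439.2 = 0.1241; after-tax cost = 7.5% × (1 − 0%) = 7.5000%.
WACC = 0.7423 × 9.4100% + 0.1337 × 5.1960% + 0.1241 × 7.5000% = 8.6098%.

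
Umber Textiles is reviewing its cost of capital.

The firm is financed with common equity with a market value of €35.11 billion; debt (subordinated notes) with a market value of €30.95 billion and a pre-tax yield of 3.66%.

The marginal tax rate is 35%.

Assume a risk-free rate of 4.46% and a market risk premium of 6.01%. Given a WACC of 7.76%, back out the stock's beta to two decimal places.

Total capital V = 35.11 + 30.95 = 66.06.
Equity weight = 35.11/66.06 = 0.5315.
Subordinated notes weight = 30.95/66.06 = 0.4685.
Debt contribution = 0.4685 × 3.66% × (1 − 35%) = 1.1146%.
Required equity contribution = 7.76% − 1.1146% = 6.6454%  ⇒  Re = 12.5034%.
CAPM: 12.5034% = 4.46% + β × 6.01%  ⇒  β = 1.3383.

1.34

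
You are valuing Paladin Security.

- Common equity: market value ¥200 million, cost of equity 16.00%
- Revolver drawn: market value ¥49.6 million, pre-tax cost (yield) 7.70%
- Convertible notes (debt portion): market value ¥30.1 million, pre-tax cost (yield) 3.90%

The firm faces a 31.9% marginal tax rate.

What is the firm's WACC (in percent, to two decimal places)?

Total capital V = 200 + 49.6 + 30.1 = 279.7.
Equity: weight = 200/279.7 = 0.7151; cost = 16%.
Revolver drawn: weight = 49.6/279.7 = 0.1773; after-tax cost = 7.7% × (1 − 31.9%) = 5.2437%.
Convertible notes (debt portion): weight = 30.1/279.7 = 0.1076; after-tax cost = 3.9% × (1 − 31.9%) = 2.6559%.
WACC = 0.7151 × 16.0000% + 0.1773 × 5.2437% + 0.1076 × 2.6559% = 12.6565%.

12.66%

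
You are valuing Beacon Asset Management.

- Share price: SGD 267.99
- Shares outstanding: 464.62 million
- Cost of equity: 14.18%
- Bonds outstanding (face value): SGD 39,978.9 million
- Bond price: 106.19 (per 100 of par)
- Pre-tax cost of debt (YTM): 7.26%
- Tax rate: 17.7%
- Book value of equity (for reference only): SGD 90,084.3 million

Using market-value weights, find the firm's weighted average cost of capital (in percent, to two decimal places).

12.09%

Market value of equity E = 267.99 × 464.62m = 124513.5138m. Market value of debt D = 39978.9m × 106.19/100 = 42453.59391m.
Total capital V = 124513.5138 + 42453.59391 = 166967.10771.
Equity: weight = 124513.5138/166967.10771 = 0.7457; cost = 14.18%.
Bonds outstanding: weight = 42453.59391/166967.10771 = 0.2543; after-tax cost = 7.26% × (1 − 17.7%) = 5.9750%.
WACC = 0.7457 × 14.1800% + 0.2543 × 5.9750% = 12.0938%.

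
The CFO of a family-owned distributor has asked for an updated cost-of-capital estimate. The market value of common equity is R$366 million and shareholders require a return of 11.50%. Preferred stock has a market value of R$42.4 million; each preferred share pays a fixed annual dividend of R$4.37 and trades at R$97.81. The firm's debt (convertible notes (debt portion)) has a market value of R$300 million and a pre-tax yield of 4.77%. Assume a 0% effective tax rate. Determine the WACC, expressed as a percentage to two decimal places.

Cost of preferred: Rp = 4.37 / 97.81 = 4.4678%.
Total capital V = 366 + 42.4 + 300 = 708.4.
Equity: weight = 366/708.4 = 0.5167; cost = 11.5%.
Preferred: weight = 42.4/708.4 = 0.0599; cost = 4.4678%.
Convertible notes (debt portion): weight = 300/708.4 = 0.4235; after-tax cost = 4.77% × (1 − 0%) = 4.7700%.
WACC = 0.5167 × 11.5000% + 0.0599 × 4.4678% + 0.4235 × 4.7700% = 8.2290%.

8.23%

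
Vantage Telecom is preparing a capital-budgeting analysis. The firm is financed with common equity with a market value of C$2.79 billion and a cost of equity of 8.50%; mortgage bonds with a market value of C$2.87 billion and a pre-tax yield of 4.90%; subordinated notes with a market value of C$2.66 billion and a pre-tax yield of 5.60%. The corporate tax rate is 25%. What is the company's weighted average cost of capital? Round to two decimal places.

Total capital V = 2.79 + 2.87 + 2.66 = 8.32.
Equity: weight = 2.79/8.32 = 0.3353; cost = 8.5%.
Mortgage bonds: weight = 2.87/8.32 = 0.3450; after-tax cost = 4.9% × (1 − 25%) = 3.6750%.
Subordinated notes: weight = 2.66/8.32 = 0.3197; after-tax cost = 5.6% × (1 − 25%) = 4.2000%.
WACC = 0.3353 × 8.5000% + 0.3450 × 3.6750% + 0.3197 × 4.2000% = 5.4608%.

5.46%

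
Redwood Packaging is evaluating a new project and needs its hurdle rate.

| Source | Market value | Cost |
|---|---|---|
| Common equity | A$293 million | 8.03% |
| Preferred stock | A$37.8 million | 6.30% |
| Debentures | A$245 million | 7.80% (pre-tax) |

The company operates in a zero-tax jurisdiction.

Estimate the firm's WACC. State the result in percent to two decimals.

7.82%

Total capital V = 293 + 37.8 + 245 = 575.8.
Equity: weight = 293/575.8 = 0.5089; cost = 8.03%.
Preferred: weight = 37.8/575.8 = 0.0656; cost = 6.3%.
Debentures: weight = 245/575.8 = 0.4255; after-tax cost = 7.8% × (1 − 0%) = 7.8000%.
WACC = 0.5089 × 8.0300% + 0.0656 × 6.3000% + 0.4255 × 7.8000% = 7.8186%.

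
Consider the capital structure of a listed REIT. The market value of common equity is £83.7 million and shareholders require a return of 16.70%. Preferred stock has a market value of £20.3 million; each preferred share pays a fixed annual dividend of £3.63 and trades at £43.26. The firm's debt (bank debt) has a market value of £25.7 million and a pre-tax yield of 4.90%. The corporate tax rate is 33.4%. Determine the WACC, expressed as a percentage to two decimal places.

12.74%

Cost of preferred: Rp = 3.63 / 43.26 = 8.3911%.
Total capital V = 83.7 + 20.3 + 25.7 = 129.7.
Equity: weight = 83.7/129.7 = 0.6453; cost = 16.7%.
Preferred: weight = 20.3/129.7 = 0.1565; cost = 8.3911%.
Bank debt: weight = 25.7/129.7 = 0.1981; after-tax cost = 4.9% × (1 − 33.4%) = 3.2634%.
WACC = 0.6453 × 16.7000% + 0.1565 × 8.3911% + 0.1981 × 3.2634% = 12.7371%.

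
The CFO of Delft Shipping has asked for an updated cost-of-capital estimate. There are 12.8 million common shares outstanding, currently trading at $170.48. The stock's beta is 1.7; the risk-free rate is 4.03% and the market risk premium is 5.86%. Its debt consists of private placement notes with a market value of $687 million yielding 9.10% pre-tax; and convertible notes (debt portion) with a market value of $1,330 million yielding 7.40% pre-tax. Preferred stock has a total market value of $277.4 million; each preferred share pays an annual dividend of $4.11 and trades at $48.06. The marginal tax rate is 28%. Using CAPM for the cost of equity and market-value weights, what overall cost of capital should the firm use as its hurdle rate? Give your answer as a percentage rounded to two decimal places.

Cost of equity via CAPM: Re = 4.03% + 1.7 × 5.86% = 13.9920%.
Cost of preferred: Rp = 4.11 / 48.06 = 8.5518%.
Market value of equity E = 170.48 × 12.8m = 2182.144m.
Total capital V = 2182.144 + 277.4 + 687 + 1330 = 4476.544.
Equity: weight = 2182.144/4476.544 = 0.4875; cost = 13.992%.
Preferred: weight = 277.4/4476.544 = 0.0620; cost = 8.5518%.
Private placement notes: weight = 687/4476.544 = 0.1535; after-tax cost = 9.1% × (1 − 28%) = 6.5520%.
Convertible notes (debt portion): weight = 1330/4476.544 = 0.2971; after-tax cost = 7.4% × (1 − 28%) = 5.3280%.
WACC = 0.4875 × 13.9920% + 0.0620 × 8.5518% + 0.1535 × 6.5520% + 0.2971 × 5.3280% = 9.9390%.

9.94%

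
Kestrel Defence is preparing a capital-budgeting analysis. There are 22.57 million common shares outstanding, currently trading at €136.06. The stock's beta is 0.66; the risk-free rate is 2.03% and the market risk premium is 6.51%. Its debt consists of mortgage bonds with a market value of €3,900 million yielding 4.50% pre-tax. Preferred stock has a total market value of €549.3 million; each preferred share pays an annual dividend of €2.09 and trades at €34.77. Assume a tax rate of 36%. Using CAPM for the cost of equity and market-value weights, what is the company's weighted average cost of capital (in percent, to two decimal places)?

Cost of equity via CAPM: Re = 2.03% + 0.66 × 6.51% = 6.3266%.
Cost of preferred: Rp = 2.09 / 34.77 = 6.0109%.
Market value of equity E = 136.06 × 22.57m = 3070.8742m.
Total capital V = 3070.8742 + 549.3 + 3900 = 7520.1742.
Equity: weight = 3070.8742/7520.1742 = 0.4084; cost = 6.3266%.
Preferred: weight = 549.3/7520.1742 = 0.0730; cost = 6.0109%.
Mortgage bonds: weight = 3900/7520.1742 = 0.5186; after-tax cost = 4.5% × (1 − 36%) = 2.8800%.
WACC = 0.4084 × 6.3266% + 0.0730 × 6.0109% + 0.5186 × 2.8800% = 4.5161%.

4.52%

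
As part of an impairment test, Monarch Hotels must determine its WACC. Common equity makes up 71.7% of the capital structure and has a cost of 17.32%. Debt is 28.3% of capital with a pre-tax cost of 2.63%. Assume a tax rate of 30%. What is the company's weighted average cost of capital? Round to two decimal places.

12.94%

After-tax cost of debt = 2.63% × (1 − 30%) = 1.8410%.
WACC = 0.717 × 17.3200% + 0.283 × 1.8410% = 12.9394%.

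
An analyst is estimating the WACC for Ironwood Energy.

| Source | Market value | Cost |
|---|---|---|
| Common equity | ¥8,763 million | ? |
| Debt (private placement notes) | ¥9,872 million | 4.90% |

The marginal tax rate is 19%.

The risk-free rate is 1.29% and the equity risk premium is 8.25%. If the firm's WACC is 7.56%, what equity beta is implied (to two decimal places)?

1.25

Total capital V = 8763 + 9872 = 18635.
Equity weight = 8763/18635 = 0.4702.
Private placement notes weight = 9872/18635 = 0.5298.
Debt contribution = 0.5298 × 4.9% × (1 − 19%) = 2.1026%.
Required equity contribution = 7.56% − 2.1026% = 5.4574%  ⇒  Re = 11.6055%.
CAPM: 11.6055% = 1.29% + β × 8.25%  ⇒  β = 1.2504.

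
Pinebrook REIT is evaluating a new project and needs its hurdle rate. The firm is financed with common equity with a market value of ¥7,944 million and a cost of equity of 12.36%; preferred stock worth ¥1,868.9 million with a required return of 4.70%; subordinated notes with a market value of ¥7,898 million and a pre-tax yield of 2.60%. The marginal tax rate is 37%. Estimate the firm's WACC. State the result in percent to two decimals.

6.77%

Total capital V = 7944 + 1868.9 + 7898 = 17710.9.
Equity: weight = 7944/17710.9 = 0.4485; cost = 12.36%.
Preferred: weight = 1868.9/17710.9 = 0.1055; cost = 4.7%.
Subordinated notes: weight = 7898/17710.9 = 0.4459; after-tax cost = 2.6% × (1 − 37%) = 1.6380%.
WACC = 0.4485 × 12.3600% + 0.1055 × 4.7000% + 0.4459 × 1.6380% = 6.7703%.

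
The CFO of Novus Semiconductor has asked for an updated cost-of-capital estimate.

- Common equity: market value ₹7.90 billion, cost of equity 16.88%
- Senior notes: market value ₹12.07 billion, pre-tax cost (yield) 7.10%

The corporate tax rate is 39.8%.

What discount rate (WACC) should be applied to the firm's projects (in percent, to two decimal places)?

9.26%

Total capital V = 7.9 + 12.07 = 19.97.
Equity: weight = 7.9/19.97 = 0.3956; cost = 16.88%.
Senior notes: weight = 12.07/19.97 = 0.6044; after-tax cost = 7.1% × (1 − 39.8%) = 4.2742%.
WACC = 0.3956 × 16.8800% + 0.6044 × 4.2742% = 9.2610%.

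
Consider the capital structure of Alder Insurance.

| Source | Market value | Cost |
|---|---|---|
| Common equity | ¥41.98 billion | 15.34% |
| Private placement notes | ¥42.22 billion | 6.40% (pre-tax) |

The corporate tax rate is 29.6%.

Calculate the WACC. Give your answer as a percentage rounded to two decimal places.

Total capital V = 41.98 + 42.22 = 84.2.
Equity: weight = 41.98/84.2 = 0.4986; cost = 15.34%.
Private placement notes: weight = 42.22/84.2 = 0.5014; after-tax cost = 6.4% × (1 − 29.6%) = 4.5056%.
WACC = 0.4986 × 15.3400% + 0.5014 × 4.5056% = 9.9074%.

9.91%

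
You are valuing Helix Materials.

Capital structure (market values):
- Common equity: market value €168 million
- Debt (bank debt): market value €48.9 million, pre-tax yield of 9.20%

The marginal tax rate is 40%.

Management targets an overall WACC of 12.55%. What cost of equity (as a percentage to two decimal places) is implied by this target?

Total capital V = 168 + 48.9 = 216.9.
Equity weight = 168/216.9 = 0.7746.
Bank debt weight = 48.9/216.9 = 0.2254.
Debt contribution = 0.2254 × 9.2% × (1 − 40%) = 1.2445%.
Required equity contribution = 12.55% − 1.2445% = 11.3055%.
Re = 11.3055% / 0.7746 = 14.5962%.

14.60%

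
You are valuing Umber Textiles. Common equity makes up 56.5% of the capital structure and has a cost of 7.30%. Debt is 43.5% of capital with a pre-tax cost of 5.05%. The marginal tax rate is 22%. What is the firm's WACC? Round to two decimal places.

After-tax cost of debt = 5.05% × (1 − 22%) = 3.9390%.
WACC = 0.565 × 7.3000% + 0.435 × 3.9390% = 5.8380%.

5.84%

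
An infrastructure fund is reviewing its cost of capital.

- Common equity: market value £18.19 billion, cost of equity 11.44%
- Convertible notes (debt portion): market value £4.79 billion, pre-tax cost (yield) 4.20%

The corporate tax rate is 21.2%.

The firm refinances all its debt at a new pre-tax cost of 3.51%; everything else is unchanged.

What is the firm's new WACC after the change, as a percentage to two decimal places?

9.63%

After the change:
Total capital V = 18.19 + 4.79 = 22.98.
Equity: weight = 18.19/22.98 = 0.7916; cost = 11.44%.
Convertible notes (debt portion): weight = 4.79/22.98 = 0.2084; after-tax cost = 3.51% × (1 − 21.2%) = 2.7659%.
WACC = 0.7916 × 11.4400% + 0.2084 × 2.7659% = 9.6319%.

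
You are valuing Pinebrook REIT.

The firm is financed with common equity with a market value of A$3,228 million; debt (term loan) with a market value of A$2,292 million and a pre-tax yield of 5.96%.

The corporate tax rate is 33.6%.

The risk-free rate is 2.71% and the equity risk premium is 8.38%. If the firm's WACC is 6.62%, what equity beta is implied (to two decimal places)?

0.69

Total capital V = 3228 + 2292 = 5520.
Equity weight = 3228/5520 = 0.5848.
Term loan weight = 2292/5520 = 0.4152.
Debt contribution = 0.4152 × 5.96% × (1 − 33.6%) = 1.6432%.
Required equity contribution = 6.62% − 1.6432% = 4.9768%  ⇒  Re = 8.5105%.
CAPM: 8.5105% = 2.71% + β × 8.38%  ⇒  β = 0.6922.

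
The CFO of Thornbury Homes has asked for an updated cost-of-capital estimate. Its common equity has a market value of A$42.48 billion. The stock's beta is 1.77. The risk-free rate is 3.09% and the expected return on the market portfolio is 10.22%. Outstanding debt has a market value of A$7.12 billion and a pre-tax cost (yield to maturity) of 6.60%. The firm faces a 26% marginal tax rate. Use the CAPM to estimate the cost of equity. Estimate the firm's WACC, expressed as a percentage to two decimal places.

Market risk premium = 10.22% − 3.09% = 7.13%.
Cost of equity via CAPM: Re = 3.09% + 1.77 × 7.13% = 15.7101%.
Total capital V = 42.48 + 7.12 = 49.6.
Equity: weight = 42.48/49.6 = 0.8565; cost = 15.7101%.
Debt: weight = 7.12/49.6 = 0.1435; after-tax cost = 6.6% × (1 − 26%) = 4.8840%.
WACC = 0.8565 × 15.7101% + 0.1435 × 4.8840% = 14.1560%.

14.16%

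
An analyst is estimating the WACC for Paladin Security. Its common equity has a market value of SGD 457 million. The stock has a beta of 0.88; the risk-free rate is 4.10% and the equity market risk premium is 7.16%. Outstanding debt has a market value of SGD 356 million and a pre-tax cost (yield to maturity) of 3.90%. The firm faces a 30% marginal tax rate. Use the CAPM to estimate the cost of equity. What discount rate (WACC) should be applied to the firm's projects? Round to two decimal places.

7.04%

Cost of equity via CAPM: Re = 4.1% + 0.88 × 7.16% = 10.4008%.
Total capital V = 457 + 356 = 813.
Equity: weight = 457/813 = 0.5621; cost = 10.4008%.
Debt: weight = 356/813 = 0.4379; after-tax cost = 3.9% × (1 − 30%) = 2.7300%.
WACC = 0.5621 × 10.4008% + 0.4379 × 2.7300% = 7.0419%.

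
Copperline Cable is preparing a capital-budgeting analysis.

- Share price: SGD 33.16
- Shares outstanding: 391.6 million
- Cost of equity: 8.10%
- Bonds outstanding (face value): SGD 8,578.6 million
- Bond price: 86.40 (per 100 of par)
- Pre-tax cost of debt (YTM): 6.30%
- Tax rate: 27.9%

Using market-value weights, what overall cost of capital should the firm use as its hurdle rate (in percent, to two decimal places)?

Market value of equity E = 33.16 × 391.6m = 12985.456m. Market value of debt D = 8578.6m × 86.4/100 = 7411.9104m.
Total capital V = 12985.456 + 7411.9104 = 20397.3664.
Equity: weight = 12985.456/20397.3664 = 0.6366; cost = 8.1%.
Bonds outstanding: weight = 7411.9104/20397.3664 = 0.3634; after-tax cost = 6.3% × (1 − 27.9%) = 4.5423%.
WACC = 0.6366 × 8.1000% + 0.3634 × 4.5423% = 6.8072%.

6.81%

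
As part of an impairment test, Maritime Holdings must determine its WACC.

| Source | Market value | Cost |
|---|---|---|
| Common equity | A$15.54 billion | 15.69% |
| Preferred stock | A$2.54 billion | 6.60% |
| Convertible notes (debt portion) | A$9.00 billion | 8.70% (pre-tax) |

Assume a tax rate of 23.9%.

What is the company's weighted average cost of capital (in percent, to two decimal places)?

Total capital V = 15.54 + 2.54 + 9 = 27.08.
Equity: weight = 15.54/27.08 = 0.5739; cost = 15.69%.
Preferred: weight = 2.54/27.08 = 0.0938; cost = 6.6%.
Convertible notes (debt portion): weight = 9/27.08 = 0.3323; after-tax cost = 8.7% × (1 − 23.9%) = 6.6207%.
WACC = 0.5739 × 15.6900% + 0.0938 × 6.6000% + 0.3323 × 6.6207% = 11.8232%.

11.82%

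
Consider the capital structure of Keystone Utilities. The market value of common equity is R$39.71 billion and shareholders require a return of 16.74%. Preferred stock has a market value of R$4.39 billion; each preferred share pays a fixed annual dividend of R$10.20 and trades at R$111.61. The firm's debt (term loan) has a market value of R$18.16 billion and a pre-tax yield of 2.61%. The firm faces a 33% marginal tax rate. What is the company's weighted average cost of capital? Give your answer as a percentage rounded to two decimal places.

Cost of preferred: Rp = 10.2 / 111.61 = 9.1390%.
Total capital V = 39.71 + 4.39 + 18.16 = 62.26.
Equity: weight = 39.71/62.26 = 0.6378; cost = 16.74%.
Preferred: weight = 4.39/62.26 = 0.0705; cost = 9.139%.
Term loan: weight = 18.16/62.26 = 0.2917; after-tax cost = 2.61% × (1 − 33%) = 1.7487%.
WACC = 0.6378 × 16.7400% + 0.0705 × 9.1390% + 0.2917 × 1.7487% = 11.8314%.

11.83%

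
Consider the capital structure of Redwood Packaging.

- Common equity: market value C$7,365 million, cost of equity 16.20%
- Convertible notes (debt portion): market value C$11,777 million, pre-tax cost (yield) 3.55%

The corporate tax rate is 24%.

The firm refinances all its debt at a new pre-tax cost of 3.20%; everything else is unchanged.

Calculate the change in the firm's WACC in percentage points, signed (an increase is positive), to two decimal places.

-0.16 pp

Current WACC:
Total capital V = 7365 + 11777 = 19142.
Equity: weight = 7365/19142 = 0.3848; cost = 16.2%.
Convertible notes (debt portion): weight = 11777/19142 = 0.6152; after-tax cost = 3.55% × (1 − 24%) = 2.6980%.
WACC = 0.3848 × 16.2000% + 0.6152 × 2.6980% = 7.8930%.
After the change:
Total capital V = 7365 + 11777 = 19142.
Equity: weight = 7365/19142 = 0.3848; cost = 16.2%.
Convertible notes (debt portion): weight = 11777/19142 = 0.6152; after-tax cost = 3.2% × (1 − 24%) = 2.4320%.
WACC = 0.3848 × 16.2000% + 0.6152 × 2.4320% = 7.7293%.
Change in WACC = 7.7293% − 7.8930% = -0.1637 pp.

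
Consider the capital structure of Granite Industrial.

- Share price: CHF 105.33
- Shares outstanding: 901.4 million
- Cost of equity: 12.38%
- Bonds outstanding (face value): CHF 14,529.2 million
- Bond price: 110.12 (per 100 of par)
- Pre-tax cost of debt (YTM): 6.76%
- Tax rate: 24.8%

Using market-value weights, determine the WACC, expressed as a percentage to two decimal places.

11.33%

Market value of equity E = 105.33 × 901.4m = 94944.462m. Market value of debt D = 14529.2m × 110.12/100 = 15999.55504m.
Total capital V = 94944.462 + 15999.55504 = 110944.01704.
Equity: weight = 94944.462/110944.01704 = 0.8558; cost = 12.38%.
Bonds outstanding: weight = 15999.55504/110944.01704 = 0.1442; after-tax cost = 6.76% × (1 − 24.8%) = 5.0835%.
WACC = 0.8558 × 12.3800% + 0.1442 × 5.0835% = 11.3278%.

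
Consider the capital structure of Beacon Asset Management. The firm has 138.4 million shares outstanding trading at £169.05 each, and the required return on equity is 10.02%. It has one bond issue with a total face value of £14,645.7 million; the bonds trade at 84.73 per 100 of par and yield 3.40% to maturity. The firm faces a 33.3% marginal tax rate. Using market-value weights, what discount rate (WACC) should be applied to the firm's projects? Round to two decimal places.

Market value of equity E = 169.05 × 138.4m = 23396.52m. Market value of debt D = 14645.7m × 84.73/100 = 12409.30161m.
Total capital V = 23396.52 + 12409.30161 = 35805.82161.
Equity: weight = 23396.52/35805.82161 = 0.6534; cost = 10.02%.
Bonds outstanding: weight = 12409.30161/35805.82161 = 0.3466; after-tax cost = 3.4% × (1 − 33.3%) = 2.2678%.
WACC = 0.6534 × 10.0200% + 0.3466 × 2.2678% = 7.3333%.

7.33%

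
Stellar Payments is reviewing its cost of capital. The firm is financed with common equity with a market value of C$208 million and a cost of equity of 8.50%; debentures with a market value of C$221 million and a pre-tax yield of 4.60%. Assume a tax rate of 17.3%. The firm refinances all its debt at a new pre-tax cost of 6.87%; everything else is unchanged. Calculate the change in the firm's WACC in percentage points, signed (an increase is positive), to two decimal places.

+0.97 pp

Current WACC:
Total capital V = 208 + 221 = 429.
Equity: weight = 208/429 = 0.4848; cost = 8.5%.
Debentures: weight = 221/429 = 0.5152; after-tax cost = 4.6% × (1 − 17.3%) = 3.8042%.
WACC = 0.4848 × 8.5000% + 0.5152 × 3.8042% = 6.0810%.
After the change:
Total capital V = 208 + 221 = 429.
Equity: weight = 208/429 = 0.4848; cost = 8.5%.
Debentures: weight = 221/429 = 0.5152; after-tax cost = 6.87% × (1 − 17.3%) = 5.6815%.
WACC = 0.4848 × 8.5000% + 0.5152 × 5.6815% = 7.0480%.
Change in WACC = 7.0480% − 6.0810% = 0.9671 pp.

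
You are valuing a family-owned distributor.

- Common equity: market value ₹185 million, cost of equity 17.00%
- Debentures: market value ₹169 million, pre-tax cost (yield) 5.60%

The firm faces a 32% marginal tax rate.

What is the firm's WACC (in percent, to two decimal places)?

10.70%

Total capital V = 185 + 169 = 354.
Equity: weight = 185/354 = 0.5226; cost = 17%.
Debentures: weight = 169/354 = 0.4774; after-tax cost = 5.6% × (1 − 32%) = 3.8080%.
WACC = 0.5226 × 17.0000% + 0.4774 × 3.8080% = 10.7021%.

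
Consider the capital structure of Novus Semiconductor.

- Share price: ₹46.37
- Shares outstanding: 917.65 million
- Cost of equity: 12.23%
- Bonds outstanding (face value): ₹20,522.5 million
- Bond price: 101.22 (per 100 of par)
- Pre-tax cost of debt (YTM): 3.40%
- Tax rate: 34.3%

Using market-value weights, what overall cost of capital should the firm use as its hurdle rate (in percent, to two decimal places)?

8.95%

Market value of equity E = 46.37 × 917.65m = 42551.4305m. Market value of debt D = 20522.5m × 101.22/100 = 20772.8745m.
Total capital V = 42551.4305 + 20772.8745 = 63324.305.
Equity: weight = 42551.4305/63324.305 = 0.6720; cost = 12.23%.
Bonds outstanding: weight = 20772.8745/63324.305 = 0.3280; after-tax cost = 3.4% × (1 − 34.3%) = 2.2338%.
WACC = 0.6720 × 12.2300% + 0.3280 × 2.2338% = 8.9509%.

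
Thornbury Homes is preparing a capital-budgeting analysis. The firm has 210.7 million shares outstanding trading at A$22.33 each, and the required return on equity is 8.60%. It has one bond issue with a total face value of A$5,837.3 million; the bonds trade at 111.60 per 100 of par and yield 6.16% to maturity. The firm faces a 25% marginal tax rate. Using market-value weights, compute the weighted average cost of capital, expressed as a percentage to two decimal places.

Market value of equity E = 22.33 × 210.7m = 4704.931m. Market value of debt D = 5837.3m × 111.6/100 = 6514.4268m.
Total capital V = 4704.931 + 6514.4268 = 11219.3578.
Equity: weight = 4704.931/11219.3578 = 0.4194; cost = 8.6%.
Bonds outstanding: weight = 6514.4268/11219.3578 = 0.5806; after-tax cost = 6.16% × (1 − 25%) = 4.6200%.
WACC = 0.4194 × 8.6000% + 0.5806 × 4.6200% = 6.2890%.

6.29%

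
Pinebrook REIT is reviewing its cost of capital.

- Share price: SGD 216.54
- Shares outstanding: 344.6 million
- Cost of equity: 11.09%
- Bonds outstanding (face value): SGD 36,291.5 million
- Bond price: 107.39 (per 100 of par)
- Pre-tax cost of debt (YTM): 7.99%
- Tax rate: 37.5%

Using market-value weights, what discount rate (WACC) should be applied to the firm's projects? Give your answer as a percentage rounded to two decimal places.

Market value of equity E = 216.54 × 344.6m = 74619.684m. Market value of debt D = 36291.5m × 107.39/100 = 38973.44185m.
Total capital V = 74619.684 + 38973.44185 = 113593.12585.
Equity: weight = 74619.684/113593.12585 = 0.6569; cost = 11.09%.
Bonds outstanding: weight = 38973.44185/113593.12585 = 0.3431; after-tax cost = 7.99% × (1 − 37.5%) = 4.9938%.
WACC = 0.6569 × 11.0900% + 0.3431 × 4.9938% = 8.9984%.

9.00%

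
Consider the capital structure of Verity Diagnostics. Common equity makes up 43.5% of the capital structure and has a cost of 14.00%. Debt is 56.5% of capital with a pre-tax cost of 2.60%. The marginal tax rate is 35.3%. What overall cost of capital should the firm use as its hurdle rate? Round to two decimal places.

After-tax cost of debt = 2.6% × (1 − 35.3%) = 1.6822%.
WACC = 0.435 × 14.0000% + 0.565 × 1.6822% = 7.0404%.

7.04%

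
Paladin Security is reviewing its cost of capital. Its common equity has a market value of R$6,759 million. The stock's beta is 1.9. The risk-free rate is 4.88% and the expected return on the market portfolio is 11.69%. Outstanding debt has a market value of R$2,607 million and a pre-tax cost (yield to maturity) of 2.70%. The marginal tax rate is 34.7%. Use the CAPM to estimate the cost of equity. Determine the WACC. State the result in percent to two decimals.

Market risk premium = 11.69% − 4.88% = 6.81%.
Cost of equity via CAPM: Re = 4.88% + 1.9 × 6.81% = 17.8190%.
Total capital V = 6759 + 2607 = 9366.
Equity: weight = 6759/9366 = 0.7217; cost = 17.819%.
Debt: weight = 2607/9366 = 0.2783; after-tax cost = 2.7% × (1 − 34.7%) = 1.7631%.
WACC = 0.7217 × 17.8190% + 0.2783 × 1.7631% = 13.3499%.

13.35%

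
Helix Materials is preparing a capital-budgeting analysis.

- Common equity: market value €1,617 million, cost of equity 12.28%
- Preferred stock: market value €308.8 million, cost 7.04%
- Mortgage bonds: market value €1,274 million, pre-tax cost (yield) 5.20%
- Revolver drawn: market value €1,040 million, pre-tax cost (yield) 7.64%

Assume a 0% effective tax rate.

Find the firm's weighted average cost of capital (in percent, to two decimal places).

8.63%

Total capital V = 1617 + 308.8 + 1274 + 1040 = 4239.8.
Equity: weight = 1617/4239.8 = 0.3814; cost = 12.28%.
Preferred: weight = 308.8/4239.8 = 0.0728; cost = 7.04%.
Mortgage bonds: weight = 1274/4239.8 = 0.3005; after-tax cost = 5.2% × (1 − 0%) = 5.2000%.
Revolver drawn: weight = 1040/4239.8 = 0.2453; after-tax cost = 7.64% × (1 − 0%) = 7.6400%.
WACC = 0.3814 × 12.2800% + 0.0728 × 7.0400% + 0.3005 × 5.2000% + 0.2453 × 7.6400% = 8.6327%.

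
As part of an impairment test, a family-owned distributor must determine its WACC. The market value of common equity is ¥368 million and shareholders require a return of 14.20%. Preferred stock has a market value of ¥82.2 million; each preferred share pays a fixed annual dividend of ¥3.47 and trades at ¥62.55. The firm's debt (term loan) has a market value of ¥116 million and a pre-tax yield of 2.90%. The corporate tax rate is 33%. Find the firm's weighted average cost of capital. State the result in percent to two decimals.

Cost of preferred: Rp = 3.47 / 62.55 = 5.5476%.
Total capital V = 368 + 82.2 + 116 = 566.2.
Equity: weight = 368/566.2 = 0.6499; cost = 14.2%.
Preferred: weight = 82.2/566.2 = 0.1452; cost = 5.5476%.
Term loan: weight = 116/566.2 = 0.2049; after-tax cost = 2.9% × (1 − 33%) = 1.9430%.
WACC = 0.6499 × 14.2000% + 0.1452 × 5.5476% + 0.2049 × 1.9430% = 10.4327%.

10.43%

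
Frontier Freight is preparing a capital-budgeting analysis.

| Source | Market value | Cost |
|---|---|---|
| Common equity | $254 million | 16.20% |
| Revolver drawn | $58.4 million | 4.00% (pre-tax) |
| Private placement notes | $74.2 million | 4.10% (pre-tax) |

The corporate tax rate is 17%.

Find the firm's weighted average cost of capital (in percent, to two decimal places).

Total capital V = 254 + 58.4 + 74.2 = 386.6.
Equity: weight = 254/386.6 = 0.6570; cost = 16.2%.
Revolver drawn: weight = 58.4/386.6 = 0.1511; after-tax cost = 4% × (1 − 17%) = 3.3200%.
Private placement notes: weight = 74.2/386.6 = 0.1919; after-tax cost = 4.1% × (1 − 17%) = 3.4030%.
WACC = 0.6570 × 16.2000% + 0.1511 × 3.3200% + 0.1919 × 3.4030% = 11.7982%.

11.80%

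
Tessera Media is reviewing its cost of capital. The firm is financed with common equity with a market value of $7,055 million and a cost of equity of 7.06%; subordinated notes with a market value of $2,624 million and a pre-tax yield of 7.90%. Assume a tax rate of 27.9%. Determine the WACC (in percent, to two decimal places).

6.69%

Total capital V = 7055 + 2624 = 9679.
Equity: weight = 7055/9679 = 0.7289; cost = 7.06%.
Subordinated notes: weight = 2624/9679 = 0.2711; after-tax cost = 7.9% × (1 − 27.9%) = 5.6959%.
WACC = 0.7289 × 7.0600% + 0.2711 × 5.6959% = 6.6902%.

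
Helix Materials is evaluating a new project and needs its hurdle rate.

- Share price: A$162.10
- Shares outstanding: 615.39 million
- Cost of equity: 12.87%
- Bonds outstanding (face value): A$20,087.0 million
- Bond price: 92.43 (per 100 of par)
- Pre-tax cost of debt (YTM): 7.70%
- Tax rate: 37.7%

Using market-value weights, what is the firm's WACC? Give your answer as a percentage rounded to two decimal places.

11.60%

Market value of equity E = 162.1 × 615.39m = 99754.719m. Market value of debt D = 20087m × 92.43/100 = 18566.4141m.
Total capital V = 99754.719 + 18566.4141 = 118321.1331.
Equity: weight = 99754.719/118321.1331 = 0.8431; cost = 12.87%.
Bonds outstanding: weight = 18566.4141/118321.1331 = 0.1569; after-tax cost = 7.7% × (1 − 37.7%) = 4.7971%.
WACC = 0.8431 × 12.8700% + 0.1569 × 4.7971% = 11.6032%.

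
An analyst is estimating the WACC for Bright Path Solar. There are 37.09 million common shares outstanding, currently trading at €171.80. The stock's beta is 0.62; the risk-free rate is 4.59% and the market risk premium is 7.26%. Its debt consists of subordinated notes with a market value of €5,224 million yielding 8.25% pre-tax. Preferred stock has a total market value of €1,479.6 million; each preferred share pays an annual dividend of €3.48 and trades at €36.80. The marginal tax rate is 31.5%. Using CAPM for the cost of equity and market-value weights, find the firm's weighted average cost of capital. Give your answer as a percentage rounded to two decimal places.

Cost of equity via CAPM: Re = 4.59% + 0.62 × 7.26% = 9.0912%.
Cost of preferred: Rp = 3.48 / 36.8 = 9.4565%.
Market value of equity E = 171.8 × 37.09m = 6372.062m.
Total capital V = 6372.062 + 1479.6 + 5224 = 13075.662.
Equity: weight = 6372.062/13075.662 = 0.4873; cost = 9.0912%.
Preferred: weight = 1479.6/13075.662 = 0.1132; cost = 9.4565%.
Subordinated notes: weight = 5224/13075.662 = 0.3995; after-tax cost = 8.25% × (1 − 31.5%) = 5.6513%.
WACC = 0.4873 × 9.0912% + 0.1132 × 9.4565% + 0.3995 × 5.6513% = 7.7582%.

7.76%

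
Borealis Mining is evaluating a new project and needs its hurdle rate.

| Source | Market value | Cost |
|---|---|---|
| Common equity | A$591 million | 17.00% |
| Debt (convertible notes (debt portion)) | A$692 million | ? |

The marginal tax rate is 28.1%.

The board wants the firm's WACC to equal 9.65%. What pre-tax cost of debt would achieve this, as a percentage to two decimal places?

4.69%

Total capital V = 591 + 692 = 1283.
Equity weight = 591/1283 = 0.4606.
Convertible notes (debt portion) weight = 692/1283 = 0.5394.
Equity contribution = 0.4606 × 17% = 7.8309%.
Remaining for debt = 9.65% − 7.8309% = 1.8191%.
Rd × (1 − 28.1%) × 0.5394 = 1.8191%  ⇒  Rd = 4.6909%.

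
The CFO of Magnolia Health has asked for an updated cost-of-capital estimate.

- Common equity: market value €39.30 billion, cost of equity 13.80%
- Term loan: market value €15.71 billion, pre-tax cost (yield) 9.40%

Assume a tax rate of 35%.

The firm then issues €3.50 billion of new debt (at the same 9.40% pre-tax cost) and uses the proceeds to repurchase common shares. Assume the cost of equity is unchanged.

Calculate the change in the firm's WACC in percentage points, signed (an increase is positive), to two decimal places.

Current WACC:
Total capital V = 39.3 + 15.71 = 55.01.
Equity: weight = 39.3/55.01 = 0.7144; cost = 13.8%.
Term loan: weight = 15.71/55.01 = 0.2856; after-tax cost = 9.4% × (1 − 35%) = 6.1100%.
WACC = 0.7144 × 13.8000% + 0.2856 × 6.1100% = 11.6039%.
After the change:
Total capital V = 35.8 + 19.21 = 55.01.
Equity: weight = 35.8/55.01 = 0.6508; cost = 13.8%.
Term loan: weight = 19.21/55.01 = 0.3492; after-tax cost = 9.4% × (1 − 35%) = 6.1100%.
WACC = 0.6508 × 13.8000% + 0.3492 × 6.1100% = 11.1146%.
Change in WACC = 11.1146% − 11.6039% = -0.4893 pp.

-0.49 pp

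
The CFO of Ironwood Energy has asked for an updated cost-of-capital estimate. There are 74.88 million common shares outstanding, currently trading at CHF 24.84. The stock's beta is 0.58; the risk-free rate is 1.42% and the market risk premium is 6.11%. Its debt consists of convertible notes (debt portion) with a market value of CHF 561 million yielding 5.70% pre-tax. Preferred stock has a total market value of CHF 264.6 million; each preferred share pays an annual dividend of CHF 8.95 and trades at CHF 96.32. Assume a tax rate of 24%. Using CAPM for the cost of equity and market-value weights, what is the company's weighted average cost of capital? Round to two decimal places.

5.26%

Cost of equity via CAPM: Re = 1.42% + 0.58 × 6.11% = 4.9638%.
Cost of preferred: Rp = 8.95 / 96.32 = 9.2919%.
Market value of equity E = 24.84 × 74.88m = 1860.0192m.
Total capital V = 1860.0192 + 264.6 + 561 = 2685.6192.
Equity: weight = 1860.0192/2685.6192 = 0.6926; cost = 4.9638%.
Preferred: weight = 264.6/2685.6192 = 0.0985; cost = 9.2919%.
Convertible notes (debt portion): weight = 561/2685.6192 = 0.2089; after-tax cost = 5.7% × (1 − 24%) = 4.3320%.
WACC = 0.6926 × 4.9638% + 0.0985 × 9.2919% + 0.2089 × 4.3320% = 5.2582%.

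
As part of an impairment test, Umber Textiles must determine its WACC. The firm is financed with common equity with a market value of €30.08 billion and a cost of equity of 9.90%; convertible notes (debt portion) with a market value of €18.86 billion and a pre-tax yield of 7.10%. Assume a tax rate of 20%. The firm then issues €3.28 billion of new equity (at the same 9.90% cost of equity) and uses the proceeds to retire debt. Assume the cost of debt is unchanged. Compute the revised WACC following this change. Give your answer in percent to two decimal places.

8.56%

After the change:
Total capital V = 33.36 + 15.58 = 48.94.
Equity: weight = 33.36/48.94 = 0.6817; cost = 9.9%.
Convertible notes (debt portion): weight = 15.58/48.94 = 0.3183; after-tax cost = 7.1% × (1 − 20%) = 5.6800%.
WACC = 0.6817 × 9.9000% + 0.3183 × 5.6800% = 8.5566%.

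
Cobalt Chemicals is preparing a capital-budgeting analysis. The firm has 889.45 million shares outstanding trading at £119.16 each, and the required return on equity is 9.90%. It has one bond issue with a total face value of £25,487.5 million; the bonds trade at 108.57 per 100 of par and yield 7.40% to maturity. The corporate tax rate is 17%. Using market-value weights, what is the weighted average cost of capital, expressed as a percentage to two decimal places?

Market value of equity E = 119.16 × 889.45m = 105986.862m. Market value of debt D = 25487.5m × 108.57/100 = 27671.77875m.
Total capital V = 105986.862 + 27671.77875 = 133658.64075.
Equity: weight = 105986.862/133658.64075 = 0.7930; cost = 9.9%.
Bonds outstanding: weight = 27671.77875/133658.64075 = 0.2070; after-tax cost = 7.4% × (1 − 17%) = 6.1420%.
WACC = 0.7930 × 9.9000% + 0.2070 × 6.1420% = 9.1220%.

9.12%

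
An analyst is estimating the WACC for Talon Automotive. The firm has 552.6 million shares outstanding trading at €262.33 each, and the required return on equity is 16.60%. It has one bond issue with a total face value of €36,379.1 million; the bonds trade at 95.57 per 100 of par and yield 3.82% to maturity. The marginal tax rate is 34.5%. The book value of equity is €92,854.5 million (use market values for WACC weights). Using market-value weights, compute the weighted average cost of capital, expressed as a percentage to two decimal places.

Market value of equity E = 262.33 × 552.6m = 144963.558m. Market value of debt D = 36379.1m × 95.57/100 = 34767.50587m.
Total capital V = 144963.558 + 34767.50587 = 179731.06387.
Equity: weight = 144963.558/179731.06387 = 0.8066; cost = 16.6%.
Bonds outstanding: weight = 34767.50587/179731.06387 = 0.1934; after-tax cost = 3.82% × (1 − 34.5%) = 2.5021%.
WACC = 0.8066 × 16.6000% + 0.1934 × 2.5021% = 13.8729%.

13.87%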